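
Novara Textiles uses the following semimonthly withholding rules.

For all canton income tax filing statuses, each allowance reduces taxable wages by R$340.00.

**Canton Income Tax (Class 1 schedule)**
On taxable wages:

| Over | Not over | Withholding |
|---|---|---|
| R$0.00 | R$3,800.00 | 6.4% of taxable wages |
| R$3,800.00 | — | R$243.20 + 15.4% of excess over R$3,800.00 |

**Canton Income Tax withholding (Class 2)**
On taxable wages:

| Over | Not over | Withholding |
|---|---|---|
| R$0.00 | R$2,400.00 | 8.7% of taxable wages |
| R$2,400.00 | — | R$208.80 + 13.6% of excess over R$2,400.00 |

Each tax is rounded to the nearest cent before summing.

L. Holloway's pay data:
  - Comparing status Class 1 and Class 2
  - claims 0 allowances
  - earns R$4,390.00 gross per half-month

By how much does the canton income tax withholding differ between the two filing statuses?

R$145.38

Canton Income Tax (Class 1): taxable = R$4,390.00
  R$243.20 + 15.4% × (R$4,390.00 − R$3,800.00) = R$243.20 + 15.4% × R$590.00 = R$334.06
Canton Income Tax (Class 2): taxable = R$4,390.00
  R$208.80 + 13.6% × (R$4,390.00 − R$2,400.00) = R$208.80 + 13.6% × R$1,990.00 = R$479.44
Difference: |R$334.06 − R$479.44| = R$145.38 (higher under Class 2)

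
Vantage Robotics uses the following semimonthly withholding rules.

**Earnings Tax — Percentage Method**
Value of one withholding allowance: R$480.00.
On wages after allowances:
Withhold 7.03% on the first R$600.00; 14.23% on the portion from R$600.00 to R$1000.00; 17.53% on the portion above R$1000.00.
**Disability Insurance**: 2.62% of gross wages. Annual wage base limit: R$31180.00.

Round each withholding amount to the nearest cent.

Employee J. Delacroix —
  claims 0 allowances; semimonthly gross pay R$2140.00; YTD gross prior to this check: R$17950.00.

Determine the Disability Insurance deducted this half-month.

Disability Insurance: 2.62% × R$2140.00 = R$56.07

R$56.07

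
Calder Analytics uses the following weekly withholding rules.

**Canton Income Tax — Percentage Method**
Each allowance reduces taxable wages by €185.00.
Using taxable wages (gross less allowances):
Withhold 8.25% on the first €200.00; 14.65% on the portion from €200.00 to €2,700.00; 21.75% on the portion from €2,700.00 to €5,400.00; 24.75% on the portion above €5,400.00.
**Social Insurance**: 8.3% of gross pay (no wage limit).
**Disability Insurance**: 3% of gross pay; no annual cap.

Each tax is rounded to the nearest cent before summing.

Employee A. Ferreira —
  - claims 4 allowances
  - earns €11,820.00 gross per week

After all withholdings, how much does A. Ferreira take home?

€8,108.54

Canton Income Tax: taxable = €11,820.00 − 4×€185.00 = €11,080.00
  €970.00 + 24.75% × (€11,080.00 − €5,400.00) = €970.00 + 24.75% × €5,680.00 = €2,375.80
Social Insurance: 8.3% × €11,820.00 = €981.06
Disability Insurance: 3% × €11,820.00 = €354.60
Total withheld: €2,375.80 + €981.06 + €354.60 = €3,711.46
Net pay: €11,820.00 − €3,711.46 = €8,108.54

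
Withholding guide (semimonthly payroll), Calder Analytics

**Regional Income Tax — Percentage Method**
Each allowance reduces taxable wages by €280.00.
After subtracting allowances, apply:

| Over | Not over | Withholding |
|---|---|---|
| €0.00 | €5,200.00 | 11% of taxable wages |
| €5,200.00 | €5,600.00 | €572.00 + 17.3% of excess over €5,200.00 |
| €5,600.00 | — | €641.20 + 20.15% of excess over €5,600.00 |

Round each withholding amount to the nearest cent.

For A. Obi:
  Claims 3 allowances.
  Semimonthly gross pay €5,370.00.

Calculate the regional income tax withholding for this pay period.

Regional Income Tax: taxable = €5,370.00 − 3×€280.00 = €4,530.00
  11% × €4,530.00 = €498.30

€498.30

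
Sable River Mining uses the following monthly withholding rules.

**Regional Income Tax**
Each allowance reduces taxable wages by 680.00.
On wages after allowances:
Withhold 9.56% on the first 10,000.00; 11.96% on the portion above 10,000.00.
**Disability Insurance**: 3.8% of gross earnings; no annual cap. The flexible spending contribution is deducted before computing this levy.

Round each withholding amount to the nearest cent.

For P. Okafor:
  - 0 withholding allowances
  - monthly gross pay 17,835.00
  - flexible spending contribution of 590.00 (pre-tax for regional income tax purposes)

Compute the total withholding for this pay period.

Regional Income Tax: taxable = 17,835.00 − 590.00 = 17,245.00
  956.00 + 11.96% × (17,245.00 − 10,000.00) = 956.00 + 11.96% × 7,245.00 = 1,822.50
Disability Insurance: 3.8% × 17,245.00 = 655.31
Total: 1,822.50 + 655.31 = 2,477.81

2,477.81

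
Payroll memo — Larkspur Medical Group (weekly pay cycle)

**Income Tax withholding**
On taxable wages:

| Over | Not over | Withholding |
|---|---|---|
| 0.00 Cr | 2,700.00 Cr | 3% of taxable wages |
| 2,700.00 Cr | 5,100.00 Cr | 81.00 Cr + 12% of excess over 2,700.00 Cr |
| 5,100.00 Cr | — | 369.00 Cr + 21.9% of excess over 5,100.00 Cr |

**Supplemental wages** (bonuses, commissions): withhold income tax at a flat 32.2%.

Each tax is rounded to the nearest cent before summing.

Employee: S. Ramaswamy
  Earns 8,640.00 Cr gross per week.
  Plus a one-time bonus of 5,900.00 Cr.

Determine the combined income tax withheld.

3,044.06 Cr

Income Tax: taxable = 8,640.00 Cr
  369.00 Cr + 21.9% × (8,640.00 Cr − 5,100.00 Cr) = 369.00 Cr + 21.9% × 3,540.00 Cr = 1,144.26 Cr
Supplemental (32.2% flat on bonus): 32.2% × 5,900.00 Cr = 1,899.80 Cr
Total income tax: 1,144.26 Cr + 1,899.80 Cr = 3,044.06 Cr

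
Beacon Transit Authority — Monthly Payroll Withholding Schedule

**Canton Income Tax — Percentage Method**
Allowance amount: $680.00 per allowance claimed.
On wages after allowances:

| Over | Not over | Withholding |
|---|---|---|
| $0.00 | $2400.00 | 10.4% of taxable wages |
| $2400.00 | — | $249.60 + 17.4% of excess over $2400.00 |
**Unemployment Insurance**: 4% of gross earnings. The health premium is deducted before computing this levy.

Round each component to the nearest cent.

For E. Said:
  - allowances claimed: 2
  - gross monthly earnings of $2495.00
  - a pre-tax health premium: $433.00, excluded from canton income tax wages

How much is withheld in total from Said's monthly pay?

Canton Income Tax: taxable = $2495.00 − $433.00 − 2×$680.00 = $702.00
  10.4% × $702.00 = $73.01
Unemployment Insurance: 4% × $2062.00 = $82.48
Total: $73.01 + $82.48 = $155.49

$155.49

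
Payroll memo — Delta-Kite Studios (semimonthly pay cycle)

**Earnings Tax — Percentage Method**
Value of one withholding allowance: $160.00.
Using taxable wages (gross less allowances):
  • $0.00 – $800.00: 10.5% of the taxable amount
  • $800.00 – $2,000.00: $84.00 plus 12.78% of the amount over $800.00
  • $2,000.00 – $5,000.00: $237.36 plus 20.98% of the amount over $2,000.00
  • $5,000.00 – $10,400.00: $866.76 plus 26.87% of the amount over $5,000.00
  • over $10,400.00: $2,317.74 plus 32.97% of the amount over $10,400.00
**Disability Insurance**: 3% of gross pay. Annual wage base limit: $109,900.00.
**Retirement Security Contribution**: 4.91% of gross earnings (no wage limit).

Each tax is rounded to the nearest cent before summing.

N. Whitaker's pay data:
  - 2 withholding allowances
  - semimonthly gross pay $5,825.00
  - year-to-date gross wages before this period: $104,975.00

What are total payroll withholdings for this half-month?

$1,436.21

Earnings Tax: taxable = $5,825.00 − 2×$160.00 = $5,505.00
  $866.76 + 26.87% × ($5,505.00 − $5,000.00) = $866.76 + 26.87% × $505.00 = $1,002.45
Disability Insurance: cap $109,900.00 − YTD $104,975.00 = $4,925.00 subject; 3% × $4,925.00 = $147.75
Retirement Security Contribution: 4.91% × $5,825.00 = $286.01
Total: $1,002.45 + $147.75 + $286.01 = $1,436.21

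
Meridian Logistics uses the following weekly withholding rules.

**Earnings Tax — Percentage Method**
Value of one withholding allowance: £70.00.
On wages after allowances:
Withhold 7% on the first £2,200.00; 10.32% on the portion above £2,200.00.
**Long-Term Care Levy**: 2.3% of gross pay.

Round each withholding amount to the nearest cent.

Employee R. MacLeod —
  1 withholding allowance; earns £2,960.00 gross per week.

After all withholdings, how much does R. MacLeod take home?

Earnings Tax: taxable = £2,960.00 − 1×£70.00 = £2,890.00
  £154.00 + 10.32% × (£2,890.00 − £2,200.00) = £154.00 + 10.32% × £690.00 = £225.21
Long-Term Care Levy: 2.3% × £2,960.00 = £68.08
Total withheld: £225.21 + £68.08 = £293.29
Net pay: £2,960.00 − £293.29 = £2,666.71

£2,666.71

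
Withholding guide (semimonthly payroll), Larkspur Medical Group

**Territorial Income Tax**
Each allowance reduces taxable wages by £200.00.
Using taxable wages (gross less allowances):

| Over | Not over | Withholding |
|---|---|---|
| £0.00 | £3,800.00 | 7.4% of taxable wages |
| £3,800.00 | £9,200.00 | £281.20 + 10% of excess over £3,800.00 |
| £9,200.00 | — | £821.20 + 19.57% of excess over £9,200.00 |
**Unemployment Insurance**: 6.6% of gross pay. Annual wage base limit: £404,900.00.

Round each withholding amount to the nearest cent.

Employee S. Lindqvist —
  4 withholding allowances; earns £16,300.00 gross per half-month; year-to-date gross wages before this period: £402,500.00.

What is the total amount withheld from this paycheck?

Territorial Income Tax: taxable = £16,300.00 − 4×£200.00 = £15,500.00
  £821.20 + 19.57% × (£15,500.00 − £9,200.00) = £821.20 + 19.57% × £6,300.00 = £2,054.11
Unemployment Insurance: cap £404,900.00 − YTD £402,500.00 = £2,400.00 subject; 6.6% × £2,400.00 = £158.40
Total: £2,054.11 + £158.40 = £2,212.51

£2,212.51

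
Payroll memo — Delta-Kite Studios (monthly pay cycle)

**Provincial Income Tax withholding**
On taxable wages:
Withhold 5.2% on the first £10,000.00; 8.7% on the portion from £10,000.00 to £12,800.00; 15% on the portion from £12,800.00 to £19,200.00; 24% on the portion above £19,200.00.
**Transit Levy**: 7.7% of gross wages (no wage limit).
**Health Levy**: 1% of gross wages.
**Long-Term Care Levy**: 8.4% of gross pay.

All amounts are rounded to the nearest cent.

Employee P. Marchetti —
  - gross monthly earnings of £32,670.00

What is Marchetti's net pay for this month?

Provincial Income Tax: taxable = £32,670.00
  £1,723.60 + 24% × (£32,670.00 − £19,200.00) = £1,723.60 + 24% × £13,470.00 = £4,956.40
Transit Levy: 7.7% × £32,670.00 = £2,515.59
Health Levy: 1% × £32,670.00 = £326.70
Long-Term Care Levy: 8.4% × £32,670.00 = £2,744.28
Total withheld: £4,956.40 + £2,515.59 + £326.70 + £2,744.28 = £10,542.97
Net pay: £32,670.00 − £10,542.97 = £22,127.03

£22,127.03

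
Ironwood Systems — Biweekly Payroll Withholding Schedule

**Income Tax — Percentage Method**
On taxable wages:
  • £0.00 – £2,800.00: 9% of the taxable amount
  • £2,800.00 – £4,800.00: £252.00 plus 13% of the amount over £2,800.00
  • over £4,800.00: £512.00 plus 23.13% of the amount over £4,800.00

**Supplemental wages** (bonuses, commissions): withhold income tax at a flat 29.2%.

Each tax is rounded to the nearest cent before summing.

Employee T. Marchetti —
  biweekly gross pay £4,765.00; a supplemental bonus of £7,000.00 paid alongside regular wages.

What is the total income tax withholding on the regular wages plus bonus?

£2,551.45

Income Tax: taxable = £4,765.00
  £252.00 + 13% × (£4,765.00 − £2,800.00) = £252.00 + 13% × £1,965.00 = £507.45
Supplemental (29.2% flat on bonus): 29.2% × £7,000.00 = £2,044.00
Total income tax: £507.45 + £2,044.00 = £2,551.45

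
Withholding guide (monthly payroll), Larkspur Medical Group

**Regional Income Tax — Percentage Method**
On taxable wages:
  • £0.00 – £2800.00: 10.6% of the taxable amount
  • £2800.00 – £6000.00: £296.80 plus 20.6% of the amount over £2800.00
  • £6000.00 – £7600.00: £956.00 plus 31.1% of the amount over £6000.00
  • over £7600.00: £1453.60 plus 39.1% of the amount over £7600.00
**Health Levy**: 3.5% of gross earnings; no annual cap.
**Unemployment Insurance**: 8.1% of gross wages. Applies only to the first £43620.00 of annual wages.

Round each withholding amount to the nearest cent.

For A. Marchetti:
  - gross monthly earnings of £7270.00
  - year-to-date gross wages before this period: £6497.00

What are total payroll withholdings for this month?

Regional Income Tax: taxable = £7270.00
  £956.00 + 31.1% × (£7270.00 − £6000.00) = £956.00 + 31.1% × £1270.00 = £1350.97
Health Levy: 3.5% × £7270.00 = £254.45
Unemployment Insurance: 8.1% × £7270.00 = £588.87
Total: £1350.97 + £254.45 + £588.87 = £2194.29

£2194.29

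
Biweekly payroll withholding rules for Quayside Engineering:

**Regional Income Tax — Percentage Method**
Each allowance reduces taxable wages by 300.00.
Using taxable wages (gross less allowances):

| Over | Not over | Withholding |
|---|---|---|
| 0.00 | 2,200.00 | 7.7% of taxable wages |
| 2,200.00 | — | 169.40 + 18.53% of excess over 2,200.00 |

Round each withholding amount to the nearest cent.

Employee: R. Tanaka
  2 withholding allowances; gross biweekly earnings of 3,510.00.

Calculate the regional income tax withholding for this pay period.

Regional Income Tax: taxable = 3,510.00 − 2×300.00 = 2,910.00
  169.40 + 18.53% × (2,910.00 − 2,200.00) = 169.40 + 18.53% × 710.00 = 300.96

300.96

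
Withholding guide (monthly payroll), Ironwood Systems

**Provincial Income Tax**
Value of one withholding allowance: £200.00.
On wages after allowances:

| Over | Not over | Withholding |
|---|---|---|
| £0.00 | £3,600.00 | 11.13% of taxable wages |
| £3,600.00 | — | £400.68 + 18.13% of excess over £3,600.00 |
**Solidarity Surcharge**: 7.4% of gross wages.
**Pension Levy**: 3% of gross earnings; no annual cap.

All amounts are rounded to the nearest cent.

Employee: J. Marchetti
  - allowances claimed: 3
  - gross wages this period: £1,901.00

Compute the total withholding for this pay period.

£342.50

Provincial Income Tax: taxable = £1,901.00 − 3×£200.00 = £1,301.00
  11.13% × £1,301.00 = £144.80
Solidarity Surcharge: 7.4% × £1,901.00 = £140.67
Pension Levy: 3% × £1,901.00 = £57.03
Total: £144.80 + £140.67 + £57.03 = £342.50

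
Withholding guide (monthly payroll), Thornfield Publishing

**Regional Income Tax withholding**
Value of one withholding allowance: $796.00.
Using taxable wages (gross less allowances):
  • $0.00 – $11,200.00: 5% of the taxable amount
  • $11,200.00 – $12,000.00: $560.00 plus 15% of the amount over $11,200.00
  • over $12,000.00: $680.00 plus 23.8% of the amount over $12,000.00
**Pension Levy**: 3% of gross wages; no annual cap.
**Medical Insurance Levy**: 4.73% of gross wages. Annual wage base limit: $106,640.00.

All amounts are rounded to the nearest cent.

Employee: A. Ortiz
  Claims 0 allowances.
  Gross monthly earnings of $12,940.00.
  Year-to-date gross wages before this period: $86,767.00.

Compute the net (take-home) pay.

$11,036.02

Regional Income Tax: taxable = $12,940.00
  $680.00 + 23.8% × ($12,940.00 − $12,000.00) = $680.00 + 23.8% × $940.00 = $903.72
Pension Levy: 3% × $12,940.00 = $388.20
Medical Insurance Levy: 4.73% × $12,940.00 = $612.06
Total withheld: $903.72 + $388.20 + $612.06 = $1,903.98
Net pay: $12,940.00 − $1,903.98 = $11,036.02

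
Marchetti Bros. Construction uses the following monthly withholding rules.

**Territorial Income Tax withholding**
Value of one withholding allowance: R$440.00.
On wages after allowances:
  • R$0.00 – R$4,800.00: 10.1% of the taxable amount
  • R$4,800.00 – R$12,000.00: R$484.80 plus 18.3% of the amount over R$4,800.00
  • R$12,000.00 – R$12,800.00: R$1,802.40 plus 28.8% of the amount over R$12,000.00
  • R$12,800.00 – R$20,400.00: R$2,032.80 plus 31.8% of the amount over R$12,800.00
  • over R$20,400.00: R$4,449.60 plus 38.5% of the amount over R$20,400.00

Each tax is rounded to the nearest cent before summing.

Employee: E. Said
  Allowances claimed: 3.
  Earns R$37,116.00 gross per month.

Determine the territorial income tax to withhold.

R$10,377.06

Territorial Income Tax: taxable = R$37,116.00 − 3×R$440.00 = R$35,796.00
  R$4,449.60 + 38.5% × (R$35,796.00 − R$20,400.00) = R$4,449.60 + 38.5% × R$15,396.00 = R$10,377.06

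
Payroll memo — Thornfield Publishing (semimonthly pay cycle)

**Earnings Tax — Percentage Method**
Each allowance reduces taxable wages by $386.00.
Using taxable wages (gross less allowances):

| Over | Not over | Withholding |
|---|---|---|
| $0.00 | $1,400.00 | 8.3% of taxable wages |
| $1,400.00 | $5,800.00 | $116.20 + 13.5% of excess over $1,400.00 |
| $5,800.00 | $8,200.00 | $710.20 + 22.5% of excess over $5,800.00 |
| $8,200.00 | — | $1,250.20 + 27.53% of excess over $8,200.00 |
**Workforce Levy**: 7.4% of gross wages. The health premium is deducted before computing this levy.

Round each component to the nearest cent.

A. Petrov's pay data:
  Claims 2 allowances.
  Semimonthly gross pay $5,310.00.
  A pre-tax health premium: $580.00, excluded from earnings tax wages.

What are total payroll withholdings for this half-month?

Earnings Tax: taxable = $5,310.00 − $580.00 − 2×$386.00 = $3,958.00
  $116.20 + 13.5% × ($3,958.00 − $1,400.00) = $116.20 + 13.5% × $2,558.00 = $461.53
Workforce Levy: 7.4% × $4,730.00 = $350.02
Total: $461.53 + $350.02 = $811.55

$811.55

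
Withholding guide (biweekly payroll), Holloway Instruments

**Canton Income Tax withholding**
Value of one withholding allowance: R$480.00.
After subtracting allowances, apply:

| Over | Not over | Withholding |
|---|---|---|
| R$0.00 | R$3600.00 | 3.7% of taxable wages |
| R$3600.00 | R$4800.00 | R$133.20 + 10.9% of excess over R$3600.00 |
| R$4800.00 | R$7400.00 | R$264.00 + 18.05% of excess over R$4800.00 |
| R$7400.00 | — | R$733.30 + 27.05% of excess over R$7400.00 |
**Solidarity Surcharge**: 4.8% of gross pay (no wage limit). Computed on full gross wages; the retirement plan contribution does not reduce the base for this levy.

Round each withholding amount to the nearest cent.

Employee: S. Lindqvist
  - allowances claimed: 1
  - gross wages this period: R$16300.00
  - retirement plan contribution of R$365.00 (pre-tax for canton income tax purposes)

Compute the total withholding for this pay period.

Canton Income Tax: taxable = R$16300.00 − R$365.00 − 1×R$480.00 = R$15455.00
  R$733.30 + 27.05% × (R$15455.00 − R$7400.00) = R$733.30 + 27.05% × R$8055.00 = R$2912.18
Solidarity Surcharge: 4.8% × R$16300.00 = R$782.40
Total: R$2912.18 + R$782.40 = R$3694.58

R$3694.58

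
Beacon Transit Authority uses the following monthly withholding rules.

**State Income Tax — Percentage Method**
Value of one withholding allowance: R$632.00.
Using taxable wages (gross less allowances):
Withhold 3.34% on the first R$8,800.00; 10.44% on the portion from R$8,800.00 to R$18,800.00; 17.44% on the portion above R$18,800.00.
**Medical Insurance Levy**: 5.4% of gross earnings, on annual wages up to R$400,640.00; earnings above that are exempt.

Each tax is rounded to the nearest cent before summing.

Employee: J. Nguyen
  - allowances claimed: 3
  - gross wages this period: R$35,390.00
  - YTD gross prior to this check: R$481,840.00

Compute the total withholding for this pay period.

State Income Tax: taxable = R$35,390.00 − 3×R$632.00 = R$33,494.00
  R$1,337.92 + 17.44% × (R$33,494.00 − R$18,800.00) = R$1,337.92 + 17.44% × R$14,694.00 = R$3,900.55
Medical Insurance Levy: YTD R$481,840.00 ≥ cap R$400,640.00 → R$0.00
Total: R$3,900.55 + R$0.00 = R$3,900.55

R$3,900.55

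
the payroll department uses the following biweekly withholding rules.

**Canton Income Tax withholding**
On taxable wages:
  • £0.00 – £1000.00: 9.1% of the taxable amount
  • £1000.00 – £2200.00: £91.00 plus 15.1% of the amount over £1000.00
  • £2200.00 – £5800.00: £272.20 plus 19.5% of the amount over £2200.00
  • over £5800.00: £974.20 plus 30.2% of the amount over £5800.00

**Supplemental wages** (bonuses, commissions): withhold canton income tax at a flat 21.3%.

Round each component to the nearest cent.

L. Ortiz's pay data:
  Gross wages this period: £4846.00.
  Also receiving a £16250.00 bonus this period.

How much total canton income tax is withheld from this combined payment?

Canton Income Tax: taxable = £4846.00
  £272.20 + 19.5% × (£4846.00 − £2200.00) = £272.20 + 19.5% × £2646.00 = £788.17
Supplemental (21.3% flat on bonus): 21.3% × £16250.00 = £3461.25
Total canton income tax: £788.17 + £3461.25 = £4249.42

£4249.42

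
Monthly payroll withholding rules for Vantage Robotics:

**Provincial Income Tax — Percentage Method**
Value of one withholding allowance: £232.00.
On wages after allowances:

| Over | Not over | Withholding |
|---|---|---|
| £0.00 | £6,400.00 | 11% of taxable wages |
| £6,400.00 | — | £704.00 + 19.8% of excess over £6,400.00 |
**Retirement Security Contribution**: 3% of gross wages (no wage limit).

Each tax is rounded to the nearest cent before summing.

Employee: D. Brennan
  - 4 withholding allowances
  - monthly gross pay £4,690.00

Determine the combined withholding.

Provincial Income Tax: taxable = £4,690.00 − 4×£232.00 = £3,762.00
  11% × £3,762.00 = £413.82
Retirement Security Contribution: 3% × £4,690.00 = £140.70
Total: £413.82 + £140.70 = £554.52

£554.52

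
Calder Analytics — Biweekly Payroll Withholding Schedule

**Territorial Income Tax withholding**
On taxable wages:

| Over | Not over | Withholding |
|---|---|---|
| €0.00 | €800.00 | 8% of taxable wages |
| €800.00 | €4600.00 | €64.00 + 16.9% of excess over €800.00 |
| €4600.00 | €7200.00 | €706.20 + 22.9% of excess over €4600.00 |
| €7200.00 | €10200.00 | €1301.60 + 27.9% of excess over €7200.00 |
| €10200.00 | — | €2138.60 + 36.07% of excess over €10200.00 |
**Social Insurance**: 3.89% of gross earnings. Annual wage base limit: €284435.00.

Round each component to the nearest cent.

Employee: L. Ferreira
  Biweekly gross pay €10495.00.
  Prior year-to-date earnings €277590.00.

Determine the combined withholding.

€2511.28

Territorial Income Tax: taxable = €10495.00
  €2138.60 + 36.07% × (€10495.00 − €10200.00) = €2138.60 + 36.07% × €295.00 = €2245.01
Social Insurance: cap €284435.00 − YTD €277590.00 = €6845.00 subject; 3.89% × €6845.00 = €266.27
Total: €2245.01 + €266.27 = €2511.28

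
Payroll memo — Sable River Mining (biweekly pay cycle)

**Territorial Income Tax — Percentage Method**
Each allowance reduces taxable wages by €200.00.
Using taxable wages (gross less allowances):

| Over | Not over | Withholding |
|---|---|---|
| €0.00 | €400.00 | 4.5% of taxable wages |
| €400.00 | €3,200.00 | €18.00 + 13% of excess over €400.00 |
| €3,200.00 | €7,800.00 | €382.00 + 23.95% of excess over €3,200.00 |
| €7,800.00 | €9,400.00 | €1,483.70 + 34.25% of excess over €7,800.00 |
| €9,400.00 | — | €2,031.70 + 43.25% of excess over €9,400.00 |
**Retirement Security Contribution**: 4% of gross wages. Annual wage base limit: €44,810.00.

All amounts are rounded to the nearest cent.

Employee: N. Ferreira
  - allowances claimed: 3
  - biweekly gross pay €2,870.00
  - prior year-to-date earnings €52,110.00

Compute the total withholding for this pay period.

€261.10

Territorial Income Tax: taxable = €2,870.00 − 3×€200.00 = €2,270.00
  €18.00 + 13% × (€2,270.00 − €400.00) = €18.00 + 13% × €1,870.00 = €261.10
Retirement Security Contribution: YTD €52,110.00 ≥ cap €44,810.00 → €0.00
Total: €261.10 + €0.00 = €261.10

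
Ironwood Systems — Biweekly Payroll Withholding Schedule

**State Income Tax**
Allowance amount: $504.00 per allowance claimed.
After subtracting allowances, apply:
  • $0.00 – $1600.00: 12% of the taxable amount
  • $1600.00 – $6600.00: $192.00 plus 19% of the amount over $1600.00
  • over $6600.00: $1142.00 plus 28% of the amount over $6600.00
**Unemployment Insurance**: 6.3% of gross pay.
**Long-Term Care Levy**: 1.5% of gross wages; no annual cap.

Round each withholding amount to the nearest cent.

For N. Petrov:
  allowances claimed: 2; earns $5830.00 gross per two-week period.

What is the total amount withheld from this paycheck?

$1258.92

State Income Tax: taxable = $5830.00 − 2×$504.00 = $4822.00
  $192.00 + 19% × ($4822.00 − $1600.00) = $192.00 + 19% × $3222.00 = $804.18
Unemployment Insurance: 6.3% × $5830.00 = $367.29
Long-Term Care Levy: 1.5% × $5830.00 = $87.45
Total: $804.18 + $367.29 + $87.45 = $1258.92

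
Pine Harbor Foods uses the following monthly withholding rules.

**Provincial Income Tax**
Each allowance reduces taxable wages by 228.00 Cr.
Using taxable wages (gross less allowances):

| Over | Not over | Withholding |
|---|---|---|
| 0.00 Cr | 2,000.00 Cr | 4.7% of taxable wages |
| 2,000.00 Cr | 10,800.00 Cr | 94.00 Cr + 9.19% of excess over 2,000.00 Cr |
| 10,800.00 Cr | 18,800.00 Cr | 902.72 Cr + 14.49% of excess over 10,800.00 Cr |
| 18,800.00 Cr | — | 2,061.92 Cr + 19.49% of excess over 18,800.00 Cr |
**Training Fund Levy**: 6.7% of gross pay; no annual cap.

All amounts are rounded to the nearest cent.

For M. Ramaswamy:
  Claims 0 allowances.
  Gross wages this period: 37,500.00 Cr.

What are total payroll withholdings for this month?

Provincial Income Tax: taxable = 37,500.00 Cr
  2,061.92 Cr + 19.49% × (37,500.00 Cr − 18,800.00 Cr) = 2,061.92 Cr + 19.49% × 18,700.00 Cr = 5,706.55 Cr
Training Fund Levy: 6.7% × 37,500.00 Cr = 2,512.50 Cr
Total: 5,706.55 Cr + 2,512.50 Cr = 8,219.05 Cr

8,219.05 Cr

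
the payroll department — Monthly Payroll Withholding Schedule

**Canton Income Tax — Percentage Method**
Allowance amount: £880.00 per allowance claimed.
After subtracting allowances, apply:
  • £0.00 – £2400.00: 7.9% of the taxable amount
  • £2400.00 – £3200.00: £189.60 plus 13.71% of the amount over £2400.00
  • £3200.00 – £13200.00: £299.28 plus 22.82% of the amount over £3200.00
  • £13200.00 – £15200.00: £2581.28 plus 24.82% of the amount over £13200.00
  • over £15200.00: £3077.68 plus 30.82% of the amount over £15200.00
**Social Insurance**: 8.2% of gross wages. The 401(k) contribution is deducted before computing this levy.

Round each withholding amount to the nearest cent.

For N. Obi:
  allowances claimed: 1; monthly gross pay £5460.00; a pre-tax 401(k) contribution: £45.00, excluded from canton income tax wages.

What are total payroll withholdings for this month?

£1047.96

Canton Income Tax: taxable = £5460.00 − £45.00 − 1×£880.00 = £4535.00
  £299.28 + 22.82% × (£4535.00 − £3200.00) = £299.28 + 22.82% × £1335.00 = £603.93
Social Insurance: 8.2% × £5415.00 = £444.03
Total: £603.93 + £444.03 = £1047.96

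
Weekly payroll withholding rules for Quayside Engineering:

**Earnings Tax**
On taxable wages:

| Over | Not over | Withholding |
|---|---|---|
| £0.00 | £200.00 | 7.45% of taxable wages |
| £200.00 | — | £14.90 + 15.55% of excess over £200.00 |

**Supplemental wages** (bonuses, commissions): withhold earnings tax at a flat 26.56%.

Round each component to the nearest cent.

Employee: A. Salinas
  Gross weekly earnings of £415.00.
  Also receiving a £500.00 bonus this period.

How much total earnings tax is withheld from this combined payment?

Earnings Tax: taxable = £415.00
  £14.90 + 15.55% × (£415.00 − £200.00) = £14.90 + 15.55% × £215.00 = £48.33
Supplemental (26.56% flat on bonus): 26.56% × £500.00 = £132.80
Total earnings tax: £48.33 + £132.80 = £181.13

£181.13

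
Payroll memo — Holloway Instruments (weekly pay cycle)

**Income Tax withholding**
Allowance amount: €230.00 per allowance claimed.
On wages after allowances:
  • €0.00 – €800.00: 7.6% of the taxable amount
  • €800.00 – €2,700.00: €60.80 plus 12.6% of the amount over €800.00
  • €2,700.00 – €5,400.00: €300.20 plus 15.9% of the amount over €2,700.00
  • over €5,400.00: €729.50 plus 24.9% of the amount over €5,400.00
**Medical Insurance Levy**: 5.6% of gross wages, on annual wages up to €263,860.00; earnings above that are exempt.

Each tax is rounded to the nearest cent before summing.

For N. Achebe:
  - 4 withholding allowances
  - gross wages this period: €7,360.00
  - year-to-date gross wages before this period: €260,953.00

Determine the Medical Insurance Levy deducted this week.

Medical Insurance Levy: cap €263,860.00 − YTD €260,953.00 = €2,907.00 subject; 5.6% × €2,907.00 = €162.79

€162.79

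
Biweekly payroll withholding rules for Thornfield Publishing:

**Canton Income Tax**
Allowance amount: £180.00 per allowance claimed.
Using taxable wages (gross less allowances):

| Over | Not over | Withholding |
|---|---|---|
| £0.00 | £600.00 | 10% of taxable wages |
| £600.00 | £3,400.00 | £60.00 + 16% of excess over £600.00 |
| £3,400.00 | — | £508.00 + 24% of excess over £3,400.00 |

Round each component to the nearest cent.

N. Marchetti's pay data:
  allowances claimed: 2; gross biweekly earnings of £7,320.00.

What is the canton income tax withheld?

Canton Income Tax: taxable = £7,320.00 − 2×£180.00 = £6,960.00
  £508.00 + 24% × (£6,960.00 − £3,400.00) = £508.00 + 24% × £3,560.00 = £1,362.40

£1,362.40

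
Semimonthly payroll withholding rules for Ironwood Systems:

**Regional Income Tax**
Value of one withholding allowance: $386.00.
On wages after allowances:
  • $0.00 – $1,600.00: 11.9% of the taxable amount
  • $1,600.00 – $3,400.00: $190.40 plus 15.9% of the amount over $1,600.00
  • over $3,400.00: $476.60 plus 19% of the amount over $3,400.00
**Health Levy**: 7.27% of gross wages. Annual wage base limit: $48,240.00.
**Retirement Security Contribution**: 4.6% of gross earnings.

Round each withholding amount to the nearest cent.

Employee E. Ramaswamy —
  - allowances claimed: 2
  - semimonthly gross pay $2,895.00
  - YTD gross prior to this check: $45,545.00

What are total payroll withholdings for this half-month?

Regional Income Tax: taxable = $2,895.00 − 2×$386.00 = $2,123.00
  $190.40 + 15.9% × ($2,123.00 − $1,600.00) = $190.40 + 15.9% × $523.00 = $273.56
Health Levy: cap $48,240.00 − YTD $45,545.00 = $2,695.00 subject; 7.27% × $2,695.00 = $195.93
Retirement Security Contribution: 4.6% × $2,895.00 = $133.17
Total: $273.56 + $195.93 + $133.17 = $602.66

$602.66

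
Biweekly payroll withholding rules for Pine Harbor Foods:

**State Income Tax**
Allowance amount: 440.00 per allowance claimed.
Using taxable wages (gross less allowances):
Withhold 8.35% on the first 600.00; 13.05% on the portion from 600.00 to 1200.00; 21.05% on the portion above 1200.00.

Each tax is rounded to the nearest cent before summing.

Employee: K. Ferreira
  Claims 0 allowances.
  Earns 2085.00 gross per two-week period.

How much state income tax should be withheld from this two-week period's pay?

State Income Tax: taxable = 2085.00
  128.40 + 21.05% × (2085.00 − 1200.00) = 128.40 + 21.05% × 885.00 = 314.69

314.69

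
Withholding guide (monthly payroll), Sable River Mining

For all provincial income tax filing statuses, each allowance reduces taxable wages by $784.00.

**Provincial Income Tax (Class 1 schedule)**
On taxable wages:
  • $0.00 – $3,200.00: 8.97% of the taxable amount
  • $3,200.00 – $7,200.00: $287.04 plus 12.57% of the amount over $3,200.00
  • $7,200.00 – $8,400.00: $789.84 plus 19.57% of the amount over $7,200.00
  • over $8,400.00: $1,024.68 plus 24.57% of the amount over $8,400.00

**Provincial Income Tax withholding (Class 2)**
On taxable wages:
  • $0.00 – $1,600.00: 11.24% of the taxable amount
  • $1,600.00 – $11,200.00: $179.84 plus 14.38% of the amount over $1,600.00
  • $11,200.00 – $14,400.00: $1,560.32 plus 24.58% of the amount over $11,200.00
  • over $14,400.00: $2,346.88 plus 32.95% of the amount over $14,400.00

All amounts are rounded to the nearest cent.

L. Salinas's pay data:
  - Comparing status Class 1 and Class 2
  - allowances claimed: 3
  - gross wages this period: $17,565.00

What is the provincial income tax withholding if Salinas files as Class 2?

Provincial Income Tax (Class 2): taxable = $17,565.00 − 3×$784.00 = $15,213.00
  $2,346.88 + 32.95% × ($15,213.00 − $14,400.00) = $2,346.88 + 32.95% × $813.00 = $2,614.76

$2,614.76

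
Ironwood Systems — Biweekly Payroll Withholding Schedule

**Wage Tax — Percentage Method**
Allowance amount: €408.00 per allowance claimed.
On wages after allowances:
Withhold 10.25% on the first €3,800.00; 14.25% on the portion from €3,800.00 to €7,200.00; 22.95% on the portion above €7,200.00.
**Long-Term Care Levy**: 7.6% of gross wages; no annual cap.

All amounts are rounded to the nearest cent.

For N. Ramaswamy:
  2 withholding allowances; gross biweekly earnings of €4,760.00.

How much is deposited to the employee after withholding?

Wage Tax: taxable = €4,760.00 − 2×€408.00 = €3,944.00
  €389.50 + 14.25% × (€3,944.00 − €3,800.00) = €389.50 + 14.25% × €144.00 = €410.02
Long-Term Care Levy: 7.6% × €4,760.00 = €361.76
Total withheld: €410.02 + €361.76 = €771.78
Net pay: €4,760.00 − €771.78 = €3,988.22

€3,988.22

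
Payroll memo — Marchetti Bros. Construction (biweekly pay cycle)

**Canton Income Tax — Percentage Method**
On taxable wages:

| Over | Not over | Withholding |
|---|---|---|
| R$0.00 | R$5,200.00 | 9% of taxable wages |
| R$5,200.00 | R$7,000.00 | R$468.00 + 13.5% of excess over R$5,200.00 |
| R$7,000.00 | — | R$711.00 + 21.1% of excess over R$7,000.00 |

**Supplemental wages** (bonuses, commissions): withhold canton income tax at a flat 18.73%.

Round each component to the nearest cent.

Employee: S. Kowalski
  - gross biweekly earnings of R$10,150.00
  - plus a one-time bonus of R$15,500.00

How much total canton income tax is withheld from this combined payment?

Canton Income Tax: taxable = R$10,150.00
  R$711.00 + 21.1% × (R$10,150.00 − R$7,000.00) = R$711.00 + 21.1% × R$3,150.00 = R$1,375.65
Supplemental (18.73% flat on bonus): 18.73% × R$15,500.00 = R$2,903.15
Total canton income tax: R$1,375.65 + R$2,903.15 = R$4,278.80

R$4,278.80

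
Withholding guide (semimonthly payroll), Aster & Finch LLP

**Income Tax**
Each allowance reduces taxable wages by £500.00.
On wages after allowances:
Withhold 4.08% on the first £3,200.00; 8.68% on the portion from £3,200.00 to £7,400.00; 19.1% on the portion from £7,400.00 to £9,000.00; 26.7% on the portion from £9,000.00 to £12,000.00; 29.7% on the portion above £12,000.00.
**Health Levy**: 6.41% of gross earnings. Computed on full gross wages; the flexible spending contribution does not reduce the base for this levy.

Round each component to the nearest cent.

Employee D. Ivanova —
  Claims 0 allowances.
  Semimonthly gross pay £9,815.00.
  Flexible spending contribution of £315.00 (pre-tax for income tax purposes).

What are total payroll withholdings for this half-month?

Income Tax: taxable = £9,815.00 − £315.00 = £9,500.00
  £800.72 + 26.7% × (£9,500.00 − £9,000.00) = £800.72 + 26.7% × £500.00 = £934.22
Health Levy: 6.41% × £9,815.00 = £629.14
Total: £934.22 + £629.14 = £1,563.36

£1,563.36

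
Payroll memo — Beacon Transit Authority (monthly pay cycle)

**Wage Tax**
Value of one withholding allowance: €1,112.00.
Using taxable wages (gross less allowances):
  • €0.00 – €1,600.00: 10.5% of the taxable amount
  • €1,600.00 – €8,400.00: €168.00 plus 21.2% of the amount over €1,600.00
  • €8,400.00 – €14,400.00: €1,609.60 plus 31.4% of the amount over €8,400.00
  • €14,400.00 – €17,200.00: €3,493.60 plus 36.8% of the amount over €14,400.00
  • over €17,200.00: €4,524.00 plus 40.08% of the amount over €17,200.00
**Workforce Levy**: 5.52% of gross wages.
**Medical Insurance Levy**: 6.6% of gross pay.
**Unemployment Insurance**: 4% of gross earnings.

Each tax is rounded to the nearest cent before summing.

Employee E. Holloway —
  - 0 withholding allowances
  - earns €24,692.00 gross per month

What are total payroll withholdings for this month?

€11,507.14

Wage Tax: taxable = €24,692.00
  €4,524.00 + 40.08% × (€24,692.00 − €17,200.00) = €4,524.00 + 40.08% × €7,492.00 = €7,526.79
Workforce Levy: 5.52% × €24,692.00 = €1,363.00
Medical Insurance Levy: 6.6% × €24,692.00 = €1,629.67
Unemployment Insurance: 4% × €24,692.00 = €987.68
Total: €7,526.79 + €1,363.00 + €1,629.67 + €987.68 = €11,507.14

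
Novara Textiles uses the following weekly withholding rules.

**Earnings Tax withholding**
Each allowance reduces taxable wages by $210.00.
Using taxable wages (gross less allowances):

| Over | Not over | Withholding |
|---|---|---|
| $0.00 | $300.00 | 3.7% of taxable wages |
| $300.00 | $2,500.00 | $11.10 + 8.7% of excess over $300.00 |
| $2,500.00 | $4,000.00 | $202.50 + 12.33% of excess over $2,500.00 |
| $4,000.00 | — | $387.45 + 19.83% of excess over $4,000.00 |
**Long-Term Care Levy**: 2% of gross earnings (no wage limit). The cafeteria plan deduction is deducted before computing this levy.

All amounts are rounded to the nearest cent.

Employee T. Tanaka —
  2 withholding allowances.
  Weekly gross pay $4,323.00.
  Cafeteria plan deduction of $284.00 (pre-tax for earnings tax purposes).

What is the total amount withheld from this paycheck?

$421.25

Earnings Tax: taxable = $4,323.00 − $284.00 − 2×$210.00 = $3,619.00
  $202.50 + 12.33% × ($3,619.00 − $2,500.00) = $202.50 + 12.33% × $1,119.00 = $340.47
Long-Term Care Levy: 2% × $4,039.00 = $80.78
Total: $340.47 + $80.78 = $421.25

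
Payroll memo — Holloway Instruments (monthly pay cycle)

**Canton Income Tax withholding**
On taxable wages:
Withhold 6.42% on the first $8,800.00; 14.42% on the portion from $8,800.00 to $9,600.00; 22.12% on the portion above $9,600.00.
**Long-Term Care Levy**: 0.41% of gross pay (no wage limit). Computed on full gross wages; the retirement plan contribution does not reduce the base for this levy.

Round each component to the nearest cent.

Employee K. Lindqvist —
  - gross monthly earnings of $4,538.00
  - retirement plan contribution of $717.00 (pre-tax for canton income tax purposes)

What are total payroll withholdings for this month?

$263.92

Canton Income Tax: taxable = $4,538.00 − $717.00 = $3,821.00
  6.42% × $3,821.00 = $245.31
Long-Term Care Levy: 0.41% × $4,538.00 = $18.61
Total: $245.31 + $18.61 = $263.92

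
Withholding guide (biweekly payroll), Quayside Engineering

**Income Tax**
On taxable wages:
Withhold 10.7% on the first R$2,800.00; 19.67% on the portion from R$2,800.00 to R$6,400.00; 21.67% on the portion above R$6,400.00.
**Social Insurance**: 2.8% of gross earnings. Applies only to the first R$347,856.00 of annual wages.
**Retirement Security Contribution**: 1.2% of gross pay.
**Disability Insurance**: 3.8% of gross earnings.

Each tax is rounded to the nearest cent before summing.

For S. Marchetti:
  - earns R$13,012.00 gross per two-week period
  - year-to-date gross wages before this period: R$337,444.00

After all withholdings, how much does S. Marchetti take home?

Income Tax: taxable = R$13,012.00
  R$1,007.72 + 21.67% × (R$13,012.00 − R$6,400.00) = R$1,007.72 + 21.67% × R$6,612.00 = R$2,440.54
Social Insurance: cap R$347,856.00 − YTD R$337,444.00 = R$10,412.00 subject; 2.8% × R$10,412.00 = R$291.54
Retirement Security Contribution: 1.2% × R$13,012.00 = R$156.14
Disability Insurance: 3.8% × R$13,012.00 = R$494.46
Total withheld: R$2,440.54 + R$291.54 + R$156.14 + R$494.46 = R$3,382.68
Net pay: R$13,012.00 − R$3,382.68 = R$9,629.32

R$9,629.32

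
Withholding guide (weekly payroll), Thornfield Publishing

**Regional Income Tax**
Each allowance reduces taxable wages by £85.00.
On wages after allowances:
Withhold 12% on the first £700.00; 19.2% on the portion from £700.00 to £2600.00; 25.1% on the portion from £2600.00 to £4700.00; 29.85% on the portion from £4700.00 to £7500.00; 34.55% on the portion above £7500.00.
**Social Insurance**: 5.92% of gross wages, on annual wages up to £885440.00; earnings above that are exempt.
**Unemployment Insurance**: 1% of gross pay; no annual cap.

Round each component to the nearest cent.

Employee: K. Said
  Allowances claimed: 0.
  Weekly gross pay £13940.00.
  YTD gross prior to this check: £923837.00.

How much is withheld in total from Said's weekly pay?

£4176.12

Regional Income Tax: taxable = £13940.00
  £1811.70 + 34.55% × (£13940.00 − £7500.00) = £1811.70 + 34.55% × £6440.00 = £4036.72
Social Insurance: YTD £923837.00 ≥ cap £885440.00 → £0.00
Unemployment Insurance: 1% × £13940.00 = £139.40
Total: £4036.72 + £0.00 + £139.40 = £4176.12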